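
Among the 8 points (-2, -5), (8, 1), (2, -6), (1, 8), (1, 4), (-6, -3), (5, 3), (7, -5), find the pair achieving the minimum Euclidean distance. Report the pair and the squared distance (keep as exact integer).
Pair = ((8, 1), (5, 3)); squared distance = 13

Compute all C(8, 2) = 28 pairwise squared distances (x_i − x_j)² + (y_i − y_j)². The minimum is 13, attained by the pair ((8, 1), (5, 3)).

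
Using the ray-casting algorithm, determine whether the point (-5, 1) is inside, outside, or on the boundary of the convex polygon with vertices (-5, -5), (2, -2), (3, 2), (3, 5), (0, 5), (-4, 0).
The point (-5, 1) lies strictly outside the polygon

Cast a horizontal ray to the right from the query point and count how many polygon edges it crosses (each edge strictly once or zero times, handled with the usual half-open convention). 
Parity of crossings → even ⇒ outside.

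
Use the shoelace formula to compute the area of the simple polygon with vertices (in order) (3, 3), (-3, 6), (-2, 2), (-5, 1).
Area = 23/2

Shoelace formula: Area = (1/2) |Σ_i (x_i · y_{i+1} − x_{i+1} · y_i)| (indices mod n). Compute each cross term:
  (3)(6) − (-3)(3) = 27
  (-3)(2) − (-2)(6) = 6
  (-2)(1) − (-5)(2) = 8
  (-5)(3) − (3)(1) = -18
Sum = 23, so (signed) Area = 23/2 = 23/2, |Area| = 23/2.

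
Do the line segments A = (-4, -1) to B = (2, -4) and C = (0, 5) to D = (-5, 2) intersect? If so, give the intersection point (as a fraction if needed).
No (intersection of containing lines falls outside at least one segment)

Parametrize and solve: t = -6/11, s = 16/11. At least one of these is outside [0, 1], so the segments do not intersect.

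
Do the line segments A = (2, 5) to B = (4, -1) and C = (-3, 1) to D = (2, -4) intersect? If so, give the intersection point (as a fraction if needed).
No (intersection of containing lines falls outside at least one segment)

Parametrize and solve: t = 9/4, s = 19/10. At least one of these is outside [0, 1], so the segments do not intersect.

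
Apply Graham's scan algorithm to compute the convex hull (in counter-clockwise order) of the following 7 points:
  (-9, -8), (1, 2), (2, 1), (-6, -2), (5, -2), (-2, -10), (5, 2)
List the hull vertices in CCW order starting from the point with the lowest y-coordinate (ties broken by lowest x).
Hull (CCW) = [(-2, -10), (5, -2), (5, 2), (1, 2), (-6, -2), (-9, -8)]

Graham scan procedure:
  1. Find the pivot p₀ = point with lowest y (tie → lowest x): (-2, -10).
  2. Sort the remaining points by polar angle around p₀.
  3. Walk through sorted points, maintaining a stack; pop the top while the last three entries make a non-left turn (cross product ≤ 0).
  4. Final stack is the convex hull in CCW order: (-2, -10), (5, -2), (5, 2), (1, 2), (-6, -2), (-9, -8).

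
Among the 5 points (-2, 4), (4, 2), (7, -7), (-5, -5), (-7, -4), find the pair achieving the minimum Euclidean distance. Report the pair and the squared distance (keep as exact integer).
Pair = ((-5, -5), (-7, -4)); squared distance = 5

Compute all C(5, 2) = 10 pairwise squared distances (x_i − x_j)² + (y_i − y_j)². The minimum is 5, attained by the pair ((-5, -5), (-7, -4)).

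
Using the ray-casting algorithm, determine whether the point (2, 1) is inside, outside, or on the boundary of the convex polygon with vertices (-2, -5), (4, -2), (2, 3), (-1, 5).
The point (2, 1) lies strictly inside the polygon

Cast a horizontal ray to the right from the query point and count how many polygon edges it crosses (each edge strictly once or zero times, handled with the usual half-open convention). 
Parity of crossings → odd ⇒ inside.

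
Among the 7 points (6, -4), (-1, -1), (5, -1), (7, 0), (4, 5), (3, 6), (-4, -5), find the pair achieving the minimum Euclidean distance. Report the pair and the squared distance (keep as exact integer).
Pair = ((4, 5), (3, 6)); squared distance = 2

Compute all C(7, 2) = 21 pairwise squared distances (x_i − x_j)² + (y_i − y_j)². The minimum is 2, attained by the pair ((4, 5), (3, 6)).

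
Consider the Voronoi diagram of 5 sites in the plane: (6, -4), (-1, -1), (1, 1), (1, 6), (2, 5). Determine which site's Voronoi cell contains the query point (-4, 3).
Nearest site = (-1, -1)

The Voronoi cell of site s contains exactly those query points closer to s than to any other site. Compute squared distances from q = (-4, 3) to each site:
  (-1 − -4)² + (-1 − 3)² = 25
  (1 − -4)² + (1 − 3)² = 29
  (1 − -4)² + (6 − 3)² = 34
  (2 − -4)² + (5 − 3)² = 40
  (6 − -4)² + (-4 − 3)² = 149
Minimum is attained by (-1, -1), so q lies in its Voronoi cell.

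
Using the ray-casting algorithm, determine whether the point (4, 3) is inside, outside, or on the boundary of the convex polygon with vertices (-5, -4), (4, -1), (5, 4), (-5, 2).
The point (4, 3) lies strictly inside the polygon

Cast a horizontal ray to the right from the query point and count how many polygon edges it crosses (each edge strictly once or zero times, handled with the usual half-open convention). 
Parity of crossings → odd ⇒ inside.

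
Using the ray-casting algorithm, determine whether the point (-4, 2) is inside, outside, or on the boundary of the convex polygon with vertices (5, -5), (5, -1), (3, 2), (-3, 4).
The point (-4, 2) lies strictly outside the polygon

Cast a horizontal ray to the right from the query point and count how many polygon edges it crosses (each edge strictly once or zero times, handled with the usual half-open convention). 
Parity of crossings → even ⇒ outside.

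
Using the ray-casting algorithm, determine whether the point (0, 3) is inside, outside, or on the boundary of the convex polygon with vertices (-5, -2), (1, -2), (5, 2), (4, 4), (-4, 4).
The point (0, 3) lies strictly inside the polygon

Cast a horizontal ray to the right from the query point and count how many polygon edges it crosses (each edge strictly once or zero times, handled with the usual half-open convention). 
Parity of crossings → odd ⇒ inside.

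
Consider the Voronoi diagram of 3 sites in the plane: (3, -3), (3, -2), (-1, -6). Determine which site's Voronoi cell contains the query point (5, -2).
Nearest site = (3, -2)

The Voronoi cell of site s contains exactly those query points closer to s than to any other site. Compute squared distances from q = (5, -2) to each site:
  (3 − 5)² + (-2 − -2)² = 4
  (3 − 5)² + (-3 − -2)² = 5
  (-1 − 5)² + (-6 − -2)² = 52
Minimum is attained by (3, -2), so q lies in its Voronoi cell.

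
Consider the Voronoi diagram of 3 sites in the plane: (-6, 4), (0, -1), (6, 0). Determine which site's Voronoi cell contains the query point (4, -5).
Nearest site = (6, 0)

The Voronoi cell of site s contains exactly those query points closer to s than to any other site. Compute squared distances from q = (4, -5) to each site:
  (6 − 4)² + (0 − -5)² = 29
  (0 − 4)² + (-1 − -5)² = 32
  (-6 − 4)² + (4 − -5)² = 181
Minimum is attained by (6, 0), so q lies in its Voronoi cell.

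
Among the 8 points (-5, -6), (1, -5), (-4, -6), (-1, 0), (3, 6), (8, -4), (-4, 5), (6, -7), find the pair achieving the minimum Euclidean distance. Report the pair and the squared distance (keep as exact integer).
Pair = ((-5, -6), (-4, -6)); squared distance = 1

Compute all C(8, 2) = 28 pairwise squared distances (x_i − x_j)² + (y_i − y_j)². The minimum is 1, attained by the pair ((-5, -6), (-4, -6)).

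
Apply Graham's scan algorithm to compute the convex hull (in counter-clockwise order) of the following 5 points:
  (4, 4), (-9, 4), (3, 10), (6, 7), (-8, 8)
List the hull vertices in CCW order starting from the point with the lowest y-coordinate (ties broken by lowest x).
Hull (CCW) = [(-9, 4), (4, 4), (6, 7), (3, 10), (-8, 8)]

Graham scan procedure:
  1. Find the pivot p₀ = point with lowest y (tie → lowest x): (-9, 4).
  2. Sort the remaining points by polar angle around p₀.
  3. Walk through sorted points, maintaining a stack; pop the top while the last three entries make a non-left turn (cross product ≤ 0).
  4. Final stack is the convex hull in CCW order: (-9, 4), (4, 4), (6, 7), (3, 10), (-8, 8).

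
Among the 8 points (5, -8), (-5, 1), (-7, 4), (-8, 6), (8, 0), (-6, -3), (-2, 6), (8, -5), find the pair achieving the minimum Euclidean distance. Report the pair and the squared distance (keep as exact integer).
Pair = ((-7, 4), (-8, 6)); squared distance = 5

Compute all C(8, 2) = 28 pairwise squared distances (x_i − x_j)² + (y_i − y_j)². The minimum is 5, attained by the pair ((-7, 4), (-8, 6)).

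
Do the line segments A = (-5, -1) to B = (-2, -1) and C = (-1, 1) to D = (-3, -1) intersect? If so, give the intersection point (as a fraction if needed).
Yes; intersection at (-3, -1) (t = 2/3 on AB, s = 1 on CD)

Parametrize AB as A + t(B − A) = (-5 + 3 t, -1 + 0 t) and CD as C + s(D − C) = (-1 + -2 s, 1 + -2 s). Solve the linear system for (t, s). Determinant = 6 ≠ 0, so a unique intersection of the containing lines exists. Solution: t = 2/3, s = 1 — both in [0, 1], so the segments cross. Intersection point: (-3, -1).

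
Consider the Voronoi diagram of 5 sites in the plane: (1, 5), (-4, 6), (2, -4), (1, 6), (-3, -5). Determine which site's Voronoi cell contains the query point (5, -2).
Nearest site = (2, -4)

The Voronoi cell of site s contains exactly those query points closer to s than to any other site. Compute squared distances from q = (5, -2) to each site:
  (2 − 5)² + (-4 − -2)² = 13
  (1 − 5)² + (5 − -2)² = 65
  (-3 − 5)² + (-5 − -2)² = 73
  (1 − 5)² + (6 − -2)² = 80
  (-4 − 5)² + (6 − -2)² = 145
Minimum is attained by (2, -4), so q lies in its Voronoi cell.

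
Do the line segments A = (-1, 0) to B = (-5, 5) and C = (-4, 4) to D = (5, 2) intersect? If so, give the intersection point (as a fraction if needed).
No (intersection of containing lines falls outside at least one segment)

Parametrize and solve: t = 30/37, s = -1/37. At least one of these is outside [0, 1], so the segments do not intersect.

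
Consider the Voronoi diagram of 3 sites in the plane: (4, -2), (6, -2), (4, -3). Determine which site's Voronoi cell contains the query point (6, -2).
Nearest site = (6, -2)

The Voronoi cell of site s contains exactly those query points closer to s than to any other site. Compute squared distances from q = (6, -2) to each site:
  (6 − 6)² + (-2 − -2)² = 0
  (4 − 6)² + (-2 − -2)² = 4
  (4 − 6)² + (-3 − -2)² = 5
Minimum is attained by (6, -2), so q lies in its Voronoi cell.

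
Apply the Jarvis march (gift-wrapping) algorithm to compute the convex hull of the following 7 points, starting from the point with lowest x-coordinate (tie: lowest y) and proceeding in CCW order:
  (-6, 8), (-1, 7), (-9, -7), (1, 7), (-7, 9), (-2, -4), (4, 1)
Hull (CCW) = [(-9, -7), (-2, -4), (4, 1), (1, 7), (-7, 9)]

Jarvis march: at each step, from the current hull vertex p, select the next vertex q as the point such that every other point lies strictly to the left of (or on) the directed line p → q. (Equivalently: for every other point r, the cross product (q − p) × (r − p) ≥ 0.)
Starting point (lowest x, tie lowest y): (-9, -7). Wrap until returning to start. Resulting hull: (-9, -7), (-2, -4), (4, 1), (1, 7), (-7, 9).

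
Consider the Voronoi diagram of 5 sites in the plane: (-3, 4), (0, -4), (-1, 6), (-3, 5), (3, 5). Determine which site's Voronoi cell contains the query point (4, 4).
Nearest site = (3, 5)

The Voronoi cell of site s contains exactly those query points closer to s than to any other site. Compute squared distances from q = (4, 4) to each site:
  (3 − 4)² + (5 − 4)² = 2
  (-1 − 4)² + (6 − 4)² = 29
  (-3 − 4)² + (4 − 4)² = 49
  (-3 − 4)² + (5 − 4)² = 50
  (0 − 4)² + (-4 − 4)² = 80
Minimum is attained by (3, 5), so q lies in its Voronoi cell.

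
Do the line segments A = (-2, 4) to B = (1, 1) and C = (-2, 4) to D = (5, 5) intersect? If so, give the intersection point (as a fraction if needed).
Yes; intersection at (-2, 4) (t = 0 on AB, s = 0 on CD)

Parametrize AB as A + t(B − A) = (-2 + 3 t, 4 + -3 t) and CD as C + s(D − C) = (-2 + 7 s, 4 + 1 s). Solve the linear system for (t, s). Determinant = -24 ≠ 0, so a unique intersection of the containing lines exists. Solution: t = 0, s = 0 — both in [0, 1], so the segments cross. Intersection point: (-2, 4).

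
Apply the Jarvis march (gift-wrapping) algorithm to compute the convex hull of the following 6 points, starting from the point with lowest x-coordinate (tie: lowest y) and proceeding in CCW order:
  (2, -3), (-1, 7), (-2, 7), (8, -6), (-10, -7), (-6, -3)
Hull (CCW) = [(-10, -7), (8, -6), (-1, 7), (-2, 7)]

Jarvis march: at each step, from the current hull vertex p, select the next vertex q as the point such that every other point lies strictly to the left of (or on) the directed line p → q. (Equivalently: for every other point r, the cross product (q − p) × (r − p) ≥ 0.)
Starting point (lowest x, tie lowest y): (-10, -7). Wrap until returning to start. Resulting hull: (-10, -7), (8, -6), (-1, 7), (-2, 7).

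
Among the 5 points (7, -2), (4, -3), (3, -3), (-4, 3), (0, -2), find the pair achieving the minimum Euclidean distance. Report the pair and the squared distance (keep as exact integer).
Pair = ((4, -3), (3, -3)); squared distance = 1

Compute all C(5, 2) = 10 pairwise squared distances (x_i − x_j)² + (y_i − y_j)². The minimum is 1, attained by the pair ((4, -3), (3, -3)).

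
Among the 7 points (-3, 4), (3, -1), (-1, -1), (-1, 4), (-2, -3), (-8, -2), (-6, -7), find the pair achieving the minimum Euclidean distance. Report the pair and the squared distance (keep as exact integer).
Pair = ((-3, 4), (-1, 4)); squared distance = 4

Compute all C(7, 2) = 21 pairwise squared distances (x_i − x_j)² + (y_i − y_j)². The minimum is 4, attained by the pair ((-3, 4), (-1, 4)).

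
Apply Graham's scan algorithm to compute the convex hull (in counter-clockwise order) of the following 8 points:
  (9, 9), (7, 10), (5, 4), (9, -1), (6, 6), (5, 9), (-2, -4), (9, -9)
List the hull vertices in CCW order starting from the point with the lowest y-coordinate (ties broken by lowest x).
Hull (CCW) = [(9, -9), (9, 9), (7, 10), (5, 9), (-2, -4)]

Graham scan procedure:
  1. Find the pivot p₀ = point with lowest y (tie → lowest x): (9, -9).
  2. Sort the remaining points by polar angle around p₀.
  3. Walk through sorted points, maintaining a stack; pop the top while the last three entries make a non-left turn (cross product ≤ 0).
  4. Final stack is the convex hull in CCW order: (9, -9), (9, 9), (7, 10), (5, 9), (-2, -4).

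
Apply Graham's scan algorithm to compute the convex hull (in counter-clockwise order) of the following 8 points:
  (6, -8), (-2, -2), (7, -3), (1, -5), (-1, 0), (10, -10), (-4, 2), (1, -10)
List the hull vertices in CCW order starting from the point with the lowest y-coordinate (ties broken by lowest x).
Hull (CCW) = [(1, -10), (10, -10), (7, -3), (-4, 2)]

Graham scan procedure:
  1. Find the pivot p₀ = point with lowest y (tie → lowest x): (1, -10).
  2. Sort the remaining points by polar angle around p₀.
  3. Walk through sorted points, maintaining a stack; pop the top while the last three entries make a non-left turn (cross product ≤ 0).
  4. Final stack is the convex hull in CCW order: (1, -10), (10, -10), (7, -3), (-4, 2).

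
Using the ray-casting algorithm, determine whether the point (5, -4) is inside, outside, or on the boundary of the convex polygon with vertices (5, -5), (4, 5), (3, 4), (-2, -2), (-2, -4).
The point (5, -4) lies strictly outside the polygon

Cast a horizontal ray to the right from the query point and count how many polygon edges it crosses (each edge strictly once or zero times, handled with the usual half-open convention). 
Parity of crossings → even ⇒ outside.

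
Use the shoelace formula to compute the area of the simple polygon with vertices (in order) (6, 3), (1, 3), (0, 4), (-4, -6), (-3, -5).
Area = 29

Shoelace formula: Area = (1/2) |Σ_i (x_i · y_{i+1} − x_{i+1} · y_i)| (indices mod n). Compute each cross term:
  (6)(3) − (1)(3) = 15
  (1)(4) − (0)(3) = 4
  (0)(-6) − (-4)(4) = 16
  (-4)(-5) − (-3)(-6) = 2
  (-3)(3) − (6)(-5) = 21
Sum = 58, so (signed) Area = 58/2 = 29, |Area| = 29.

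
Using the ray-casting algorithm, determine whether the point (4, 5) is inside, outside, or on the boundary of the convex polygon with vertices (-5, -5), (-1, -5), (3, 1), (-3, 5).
The point (4, 5) lies strictly outside the polygon

Cast a horizontal ray to the right from the query point and count how many polygon edges it crosses (each edge strictly once or zero times, handled with the usual half-open convention). 
Parity of crossings → even ⇒ outside.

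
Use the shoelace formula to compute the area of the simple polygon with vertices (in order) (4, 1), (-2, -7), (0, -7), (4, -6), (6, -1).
Area = 29

Shoelace formula: Area = (1/2) |Σ_i (x_i · y_{i+1} − x_{i+1} · y_i)| (indices mod n). Compute each cross term:
  (4)(-7) − (-2)(1) = -26
  (-2)(-7) − (0)(-7) = 14
  (0)(-6) − (4)(-7) = 28
  (4)(-1) − (6)(-6) = 32
  (6)(1) − (4)(-1) = 10
Sum = 58, so (signed) Area = 58/2 = 29, |Area| = 29.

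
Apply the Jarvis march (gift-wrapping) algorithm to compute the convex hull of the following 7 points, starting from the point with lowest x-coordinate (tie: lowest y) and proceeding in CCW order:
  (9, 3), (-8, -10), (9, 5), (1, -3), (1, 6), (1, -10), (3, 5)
Hull (CCW) = [(-8, -10), (1, -10), (9, 3), (9, 5), (1, 6)]

Jarvis march: at each step, from the current hull vertex p, select the next vertex q as the point such that every other point lies strictly to the left of (or on) the directed line p → q. (Equivalently: for every other point r, the cross product (q − p) × (r − p) ≥ 0.)
Starting point (lowest x, tie lowest y): (-8, -10). Wrap until returning to start. Resulting hull: (-8, -10), (1, -10), (9, 3), (9, 5), (1, 6).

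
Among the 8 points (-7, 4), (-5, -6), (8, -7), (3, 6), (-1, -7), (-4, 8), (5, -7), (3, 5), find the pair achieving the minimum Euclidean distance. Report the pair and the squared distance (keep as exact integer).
Pair = ((3, 6), (3, 5)); squared distance = 1

Compute all C(8, 2) = 28 pairwise squared distances (x_i − x_j)² + (y_i − y_j)². The minimum is 1, attained by the pair ((3, 6), (3, 5)).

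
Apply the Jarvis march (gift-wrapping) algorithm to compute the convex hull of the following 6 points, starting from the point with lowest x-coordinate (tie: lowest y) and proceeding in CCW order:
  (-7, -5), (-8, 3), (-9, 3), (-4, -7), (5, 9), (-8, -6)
Hull (CCW) = [(-9, 3), (-8, -6), (-4, -7), (5, 9)]

Jarvis march: at each step, from the current hull vertex p, select the next vertex q as the point such that every other point lies strictly to the left of (or on) the directed line p → q. (Equivalently: for every other point r, the cross product (q − p) × (r − p) ≥ 0.)
Starting point (lowest x, tie lowest y): (-9, 3). Wrap until returning to start. Resulting hull: (-9, 3), (-8, -6), (-4, -7), (5, 9).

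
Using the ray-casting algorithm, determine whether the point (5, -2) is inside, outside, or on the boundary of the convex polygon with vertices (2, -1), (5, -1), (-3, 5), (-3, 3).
The point (5, -2) lies strictly outside the polygon

Cast a horizontal ray to the right from the query point and count how many polygon edges it crosses (each edge strictly once or zero times, handled with the usual half-open convention). 
Parity of crossings → even ⇒ outside.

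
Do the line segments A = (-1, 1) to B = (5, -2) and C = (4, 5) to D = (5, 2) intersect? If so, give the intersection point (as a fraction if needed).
No (intersection of containing lines falls outside at least one segment)

Parametrize and solve: t = 19/15, s = 13/5. At least one of these is outside [0, 1], so the segments do not intersect.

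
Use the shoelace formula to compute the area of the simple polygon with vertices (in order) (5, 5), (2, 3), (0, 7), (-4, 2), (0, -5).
Area = 46

Shoelace formula: Area = (1/2) |Σ_i (x_i · y_{i+1} − x_{i+1} · y_i)| (indices mod n). Compute each cross term:
  (5)(3) − (2)(5) = 5
  (2)(7) − (0)(3) = 14
  (0)(2) − (-4)(7) = 28
  (-4)(-5) − (0)(2) = 20
  (0)(5) − (5)(-5) = 25
Sum = 92, so (signed) Area = 92/2 = 46, |Area| = 46.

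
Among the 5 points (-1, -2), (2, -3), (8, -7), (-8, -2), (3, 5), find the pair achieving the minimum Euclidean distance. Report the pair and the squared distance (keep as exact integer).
Pair = ((-1, -2), (2, -3)); squared distance = 10

Compute all C(5, 2) = 10 pairwise squared distances (x_i − x_j)² + (y_i − y_j)². The minimum is 10, attained by the pair ((-1, -2), (2, -3)).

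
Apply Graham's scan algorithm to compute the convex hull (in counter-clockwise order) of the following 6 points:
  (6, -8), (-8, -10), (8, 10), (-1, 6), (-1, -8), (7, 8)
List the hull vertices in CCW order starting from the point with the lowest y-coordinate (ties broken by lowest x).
Hull (CCW) = [(-8, -10), (6, -8), (8, 10), (-1, 6)]

Graham scan procedure:
  1. Find the pivot p₀ = point with lowest y (tie → lowest x): (-8, -10).
  2. Sort the remaining points by polar angle around p₀.
  3. Walk through sorted points, maintaining a stack; pop the top while the last three entries make a non-left turn (cross product ≤ 0).
  4. Final stack is the convex hull in CCW order: (-8, -10), (6, -8), (8, 10), (-1, 6).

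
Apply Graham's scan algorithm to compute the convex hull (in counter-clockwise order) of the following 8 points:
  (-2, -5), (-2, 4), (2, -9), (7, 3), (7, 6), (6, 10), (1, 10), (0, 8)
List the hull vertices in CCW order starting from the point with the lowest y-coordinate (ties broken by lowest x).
Hull (CCW) = [(2, -9), (7, 3), (7, 6), (6, 10), (1, 10), (-2, 4), (-2, -5)]

Graham scan procedure:
  1. Find the pivot p₀ = point with lowest y (tie → lowest x): (2, -9).
  2. Sort the remaining points by polar angle around p₀.
  3. Walk through sorted points, maintaining a stack; pop the top while the last three entries make a non-left turn (cross product ≤ 0).
  4. Final stack is the convex hull in CCW order: (2, -9), (7, 3), (7, 6), (6, 10), (1, 10), (-2, 4), (-2, -5).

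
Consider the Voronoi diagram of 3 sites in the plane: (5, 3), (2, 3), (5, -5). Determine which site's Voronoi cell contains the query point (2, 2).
Nearest site = (2, 3)

The Voronoi cell of site s contains exactly those query points closer to s than to any other site. Compute squared distances from q = (2, 2) to each site:
  (2 − 2)² + (3 − 2)² = 1
  (5 − 2)² + (3 − 2)² = 10
  (5 − 2)² + (-5 − 2)² = 58
Minimum is attained by (2, 3), so q lies in its Voronoi cell.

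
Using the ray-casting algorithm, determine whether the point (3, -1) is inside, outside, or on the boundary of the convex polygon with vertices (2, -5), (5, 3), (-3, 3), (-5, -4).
The point (3, -1) lies strictly inside the polygon

Cast a horizontal ray to the right from the query point and count how many polygon edges it crosses (each edge strictly once or zero times, handled with the usual half-open convention). 
Parity of crossings → odd ⇒ inside.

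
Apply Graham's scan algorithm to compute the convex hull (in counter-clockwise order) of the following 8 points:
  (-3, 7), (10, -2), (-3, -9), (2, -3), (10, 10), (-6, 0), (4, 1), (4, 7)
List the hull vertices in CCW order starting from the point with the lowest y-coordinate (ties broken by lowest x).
Hull (CCW) = [(-3, -9), (10, -2), (10, 10), (-3, 7), (-6, 0)]

Graham scan procedure:
  1. Find the pivot p₀ = point with lowest y (tie → lowest x): (-3, -9).
  2. Sort the remaining points by polar angle around p₀.
  3. Walk through sorted points, maintaining a stack; pop the top while the last three entries make a non-left turn (cross product ≤ 0).
  4. Final stack is the convex hull in CCW order: (-3, -9), (10, -2), (10, 10), (-3, 7), (-6, 0).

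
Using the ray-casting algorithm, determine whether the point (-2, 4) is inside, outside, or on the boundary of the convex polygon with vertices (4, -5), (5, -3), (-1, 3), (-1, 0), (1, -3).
The point (-2, 4) lies strictly outside the polygon

Cast a horizontal ray to the right from the query point and count how many polygon edges it crosses (each edge strictly once or zero times, handled with the usual half-open convention). 
Parity of crossings → even ⇒ outside.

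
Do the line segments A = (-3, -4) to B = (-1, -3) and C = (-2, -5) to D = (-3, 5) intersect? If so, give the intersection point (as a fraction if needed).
Yes; intersection at (-15/7, -25/7) (t = 3/7 on AB, s = 1/7 on CD)

Parametrize AB as A + t(B − A) = (-3 + 2 t, -4 + 1 t) and CD as C + s(D − C) = (-2 + -1 s, -5 + 10 s). Solve the linear system for (t, s). Determinant = -21 ≠ 0, so a unique intersection of the containing lines exists. Solution: t = 3/7, s = 1/7 — both in [0, 1], so the segments cross. Intersection point: (-15/7, -25/7).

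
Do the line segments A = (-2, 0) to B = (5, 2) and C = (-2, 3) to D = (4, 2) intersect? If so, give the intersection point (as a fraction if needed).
No (intersection of containing lines falls outside at least one segment)

Parametrize and solve: t = 18/19, s = 21/19. At least one of these is outside [0, 1], so the segments do not intersect.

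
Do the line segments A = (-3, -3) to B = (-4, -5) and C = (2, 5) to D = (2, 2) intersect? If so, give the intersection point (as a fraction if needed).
No (intersection of containing lines falls outside at least one segment)

Parametrize and solve: t = -5, s = -2/3. At least one of these is outside [0, 1], so the segments do not intersect.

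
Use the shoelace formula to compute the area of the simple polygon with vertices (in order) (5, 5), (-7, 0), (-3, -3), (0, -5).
Area = 48

Shoelace formula: Area = (1/2) |Σ_i (x_i · y_{i+1} − x_{i+1} · y_i)| (indices mod n). Compute each cross term:
  (5)(0) − (-7)(5) = 35
  (-7)(-3) − (-3)(0) = 21
  (-3)(-5) − (0)(-3) = 15
  (0)(5) − (5)(-5) = 25
Sum = 96, so (signed) Area = 96/2 = 48, |Area| = 48.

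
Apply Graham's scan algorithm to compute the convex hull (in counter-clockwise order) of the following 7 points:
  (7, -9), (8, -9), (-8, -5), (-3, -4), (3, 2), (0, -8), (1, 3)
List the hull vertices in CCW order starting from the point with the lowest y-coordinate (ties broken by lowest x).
Hull (CCW) = [(7, -9), (8, -9), (3, 2), (1, 3), (-8, -5), (0, -8)]

Graham scan procedure:
  1. Find the pivot p₀ = point with lowest y (tie → lowest x): (7, -9).
  2. Sort the remaining points by polar angle around p₀.
  3. Walk through sorted points, maintaining a stack; pop the top while the last three entries make a non-left turn (cross product ≤ 0).
  4. Final stack is the convex hull in CCW order: (7, -9), (8, -9), (3, 2), (1, 3), (-8, -5), (0, -8).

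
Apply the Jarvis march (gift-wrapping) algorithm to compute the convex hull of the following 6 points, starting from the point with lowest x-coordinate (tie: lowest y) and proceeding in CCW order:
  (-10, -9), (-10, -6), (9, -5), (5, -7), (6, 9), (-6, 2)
Hull (CCW) = [(-10, -9), (5, -7), (9, -5), (6, 9), (-6, 2), (-10, -6)]

Jarvis march: at each step, from the current hull vertex p, select the next vertex q as the point such that every other point lies strictly to the left of (or on) the directed line p → q. (Equivalently: for every other point r, the cross product (q − p) × (r − p) ≥ 0.)
Starting point (lowest x, tie lowest y): (-10, -9). Wrap until returning to start. Resulting hull: (-10, -9), (5, -7), (9, -5), (6, 9), (-6, 2), (-10, -6).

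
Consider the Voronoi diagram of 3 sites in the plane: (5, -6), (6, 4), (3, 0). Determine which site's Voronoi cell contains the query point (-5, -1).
Nearest site = (3, 0)

The Voronoi cell of site s contains exactly those query points closer to s than to any other site. Compute squared distances from q = (-5, -1) to each site:
  (3 − -5)² + (0 − -1)² = 65
  (5 − -5)² + (-6 − -1)² = 125
  (6 − -5)² + (4 − -1)² = 146
Minimum is attained by (3, 0), so q lies in its Voronoi cell.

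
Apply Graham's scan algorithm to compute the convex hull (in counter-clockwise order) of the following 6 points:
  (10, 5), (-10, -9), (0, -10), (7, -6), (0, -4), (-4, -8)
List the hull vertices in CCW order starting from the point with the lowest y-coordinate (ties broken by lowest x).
Hull (CCW) = [(0, -10), (7, -6), (10, 5), (-10, -9)]

Graham scan procedure:
  1. Find the pivot p₀ = point with lowest y (tie → lowest x): (0, -10).
  2. Sort the remaining points by polar angle around p₀.
  3. Walk through sorted points, maintaining a stack; pop the top while the last three entries make a non-left turn (cross product ≤ 0).
  4. Final stack is the convex hull in CCW order: (0, -10), (7, -6), (10, 5), (-10, -9).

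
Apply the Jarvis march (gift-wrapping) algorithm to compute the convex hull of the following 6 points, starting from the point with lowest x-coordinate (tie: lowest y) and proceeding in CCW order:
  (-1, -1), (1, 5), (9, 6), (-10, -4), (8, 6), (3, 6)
Hull (CCW) = [(-10, -4), (-1, -1), (9, 6), (3, 6), (1, 5)]

Jarvis march: at each step, from the current hull vertex p, select the next vertex q as the point such that every other point lies strictly to the left of (or on) the directed line p → q. (Equivalently: for every other point r, the cross product (q − p) × (r − p) ≥ 0.)
Starting point (lowest x, tie lowest y): (-10, -4). Wrap until returning to start. Resulting hull: (-10, -4), (-1, -1), (9, 6), (3, 6), (1, 5).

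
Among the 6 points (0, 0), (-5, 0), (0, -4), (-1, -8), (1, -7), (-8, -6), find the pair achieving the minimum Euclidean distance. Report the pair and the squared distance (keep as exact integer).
Pair = ((-1, -8), (1, -7)); squared distance = 5

Compute all C(6, 2) = 15 pairwise squared distances (x_i − x_j)² + (y_i − y_j)². The minimum is 5, attained by the pair ((-1, -8), (1, -7)).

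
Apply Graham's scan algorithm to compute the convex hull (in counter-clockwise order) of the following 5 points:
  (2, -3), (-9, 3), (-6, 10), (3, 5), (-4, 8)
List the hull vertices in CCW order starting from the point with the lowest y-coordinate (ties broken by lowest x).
Hull (CCW) = [(2, -3), (3, 5), (-6, 10), (-9, 3)]

Graham scan procedure:
  1. Find the pivot p₀ = point with lowest y (tie → lowest x): (2, -3).
  2. Sort the remaining points by polar angle around p₀.
  3. Walk through sorted points, maintaining a stack; pop the top while the last three entries make a non-left turn (cross product ≤ 0).
  4. Final stack is the convex hull in CCW order: (2, -3), (3, 5), (-6, 10), (-9, 3).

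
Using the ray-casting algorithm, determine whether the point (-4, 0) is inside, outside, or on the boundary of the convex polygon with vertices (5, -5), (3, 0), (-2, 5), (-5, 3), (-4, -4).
The point (-4, 0) lies strictly inside the polygon

Cast a horizontal ray to the right from the query point and count how many polygon edges it crosses (each edge strictly once or zero times, handled with the usual half-open convention). 
Parity of crossings → odd ⇒ inside.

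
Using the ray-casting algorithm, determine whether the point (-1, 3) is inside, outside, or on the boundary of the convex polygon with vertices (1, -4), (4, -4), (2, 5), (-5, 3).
The point (-1, 3) lies strictly inside the polygon

Cast a horizontal ray to the right from the query point and count how many polygon edges it crosses (each edge strictly once or zero times, handled with the usual half-open convention). 
Parity of crossings → odd ⇒ inside.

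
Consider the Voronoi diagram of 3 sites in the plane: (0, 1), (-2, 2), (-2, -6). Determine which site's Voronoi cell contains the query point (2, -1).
Nearest site = (0, 1)

The Voronoi cell of site s contains exactly those query points closer to s than to any other site. Compute squared distances from q = (2, -1) to each site:
  (0 − 2)² + (1 − -1)² = 8
  (-2 − 2)² + (2 − -1)² = 25
  (-2 − 2)² + (-6 − -1)² = 41
Minimum is attained by (0, 1), so q lies in its Voronoi cell.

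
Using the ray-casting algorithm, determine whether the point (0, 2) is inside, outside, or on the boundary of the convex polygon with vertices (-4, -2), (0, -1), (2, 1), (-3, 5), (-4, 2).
The point (0, 2) lies strictly inside the polygon

Cast a horizontal ray to the right from the query point and count how many polygon edges it crosses (each edge strictly once or zero times, handled with the usual half-open convention). 
Parity of crossings → odd ⇒ inside.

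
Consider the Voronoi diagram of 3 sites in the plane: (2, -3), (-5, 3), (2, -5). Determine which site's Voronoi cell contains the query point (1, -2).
Nearest site = (2, -3)

The Voronoi cell of site s contains exactly those query points closer to s than to any other site. Compute squared distances from q = (1, -2) to each site:
  (2 − 1)² + (-3 − -2)² = 2
  (2 − 1)² + (-5 − -2)² = 10
  (-5 − 1)² + (3 − -2)² = 61
Minimum is attained by (2, -3), so q lies in its Voronoi cell.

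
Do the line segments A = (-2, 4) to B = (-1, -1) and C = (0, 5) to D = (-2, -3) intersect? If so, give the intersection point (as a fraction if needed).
Yes; intersection at (-11/9, 1/9) (t = 7/9 on AB, s = 11/18 on CD)

Parametrize AB as A + t(B − A) = (-2 + 1 t, 4 + -5 t) and CD as C + s(D − C) = (0 + -2 s, 5 + -8 s). Solve the linear system for (t, s). Determinant = 18 ≠ 0, so a unique intersection of the containing lines exists. Solution: t = 7/9, s = 11/18 — both in [0, 1], so the segments cross. Intersection point: (-11/9, 1/9).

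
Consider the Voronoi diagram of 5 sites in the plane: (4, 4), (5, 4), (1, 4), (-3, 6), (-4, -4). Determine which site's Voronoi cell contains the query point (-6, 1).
Nearest site = (-4, -4)

The Voronoi cell of site s contains exactly those query points closer to s than to any other site. Compute squared distances from q = (-6, 1) to each site:
  (-4 − -6)² + (-4 − 1)² = 29
  (-3 − -6)² + (6 − 1)² = 34
  (1 − -6)² + (4 − 1)² = 58
  (4 − -6)² + (4 − 1)² = 109
  (5 − -6)² + (4 − 1)² = 130
Minimum is attained by (-4, -4), so q lies in its Voronoi cell.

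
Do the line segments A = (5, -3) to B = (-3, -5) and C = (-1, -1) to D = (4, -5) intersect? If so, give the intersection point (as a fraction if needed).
Yes; intersection at (7/3, -11/3) (t = 1/3 on AB, s = 2/3 on CD)

Parametrize AB as A + t(B − A) = (5 + -8 t, -3 + -2 t) and CD as C + s(D − C) = (-1 + 5 s, -1 + -4 s). Solve the linear system for (t, s). Determinant = -42 ≠ 0, so a unique intersection of the containing lines exists. Solution: t = 1/3, s = 2/3 — both in [0, 1], so the segments cross. Intersection point: (7/3, -11/3).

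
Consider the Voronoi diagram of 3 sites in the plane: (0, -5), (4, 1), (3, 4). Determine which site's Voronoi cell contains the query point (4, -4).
Nearest site = (0, -5)

The Voronoi cell of site s contains exactly those query points closer to s than to any other site. Compute squared distances from q = (4, -4) to each site:
  (0 − 4)² + (-5 − -4)² = 17
  (4 − 4)² + (1 − -4)² = 25
  (3 − 4)² + (4 − -4)² = 65
Minimum is attained by (0, -5), so q lies in its Voronoi cell.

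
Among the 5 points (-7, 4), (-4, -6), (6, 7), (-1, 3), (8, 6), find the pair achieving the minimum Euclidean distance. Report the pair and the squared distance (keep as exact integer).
Pair = ((6, 7), (8, 6)); squared distance = 5

Compute all C(5, 2) = 10 pairwise squared distances (x_i − x_j)² + (y_i − y_j)². The minimum is 5, attained by the pair ((6, 7), (8, 6)).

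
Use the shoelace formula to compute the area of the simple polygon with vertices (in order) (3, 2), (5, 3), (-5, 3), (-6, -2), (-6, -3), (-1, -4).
Area = 47

Shoelace formula: Area = (1/2) |Σ_i (x_i · y_{i+1} − x_{i+1} · y_i)| (indices mod n). Compute each cross term:
  (3)(3) − (5)(2) = -1
  (5)(3) − (-5)(3) = 30
  (-5)(-2) − (-6)(3) = 28
  (-6)(-3) − (-6)(-2) = 6
  (-6)(-4) − (-1)(-3) = 21
  (-1)(2) − (3)(-4) = 10
Sum = 94, so (signed) Area = 94/2 = 47, |Area| = 47.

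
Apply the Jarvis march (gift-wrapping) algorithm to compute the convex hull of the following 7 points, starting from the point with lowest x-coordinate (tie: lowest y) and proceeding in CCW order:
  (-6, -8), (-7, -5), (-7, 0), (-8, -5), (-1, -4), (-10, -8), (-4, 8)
Hull (CCW) = [(-10, -8), (-6, -8), (-1, -4), (-4, 8)]

Jarvis march: at each step, from the current hull vertex p, select the next vertex q as the point such that every other point lies strictly to the left of (or on) the directed line p → q. (Equivalently: for every other point r, the cross product (q − p) × (r − p) ≥ 0.)
Starting point (lowest x, tie lowest y): (-10, -8). Wrap until returning to start. Resulting hull: (-10, -8), (-6, -8), (-1, -4), (-4, 8).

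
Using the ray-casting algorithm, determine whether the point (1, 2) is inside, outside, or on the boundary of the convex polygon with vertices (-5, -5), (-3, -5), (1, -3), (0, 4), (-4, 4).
The point (1, 2) lies strictly outside the polygon

Cast a horizontal ray to the right from the query point and count how many polygon edges it crosses (each edge strictly once or zero times, handled with the usual half-open convention). 
Parity of crossings → even ⇒ outside.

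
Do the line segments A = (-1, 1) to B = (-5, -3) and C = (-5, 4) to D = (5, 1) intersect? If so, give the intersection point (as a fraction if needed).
No (intersection of containing lines falls outside at least one segment)

Parametrize and solve: t = -9/26, s = 7/13. At least one of these is outside [0, 1], so the segments do not intersect.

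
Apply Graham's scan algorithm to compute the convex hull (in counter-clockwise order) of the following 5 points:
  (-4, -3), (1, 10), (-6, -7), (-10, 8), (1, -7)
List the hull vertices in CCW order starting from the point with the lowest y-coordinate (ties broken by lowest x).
Hull (CCW) = [(-6, -7), (1, -7), (1, 10), (-10, 8)]

Graham scan procedure:
  1. Find the pivot p₀ = point with lowest y (tie → lowest x): (-6, -7).
  2. Sort the remaining points by polar angle around p₀.
  3. Walk through sorted points, maintaining a stack; pop the top while the last three entries make a non-left turn (cross product ≤ 0).
  4. Final stack is the convex hull in CCW order: (-6, -7), (1, -7), (1, 10), (-10, 8).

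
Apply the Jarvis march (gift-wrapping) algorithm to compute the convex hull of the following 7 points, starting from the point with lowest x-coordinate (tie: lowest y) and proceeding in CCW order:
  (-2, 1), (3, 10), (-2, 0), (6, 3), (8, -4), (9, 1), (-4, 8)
Hull (CCW) = [(-4, 8), (-2, 0), (8, -4), (9, 1), (3, 10)]

Jarvis march: at each step, from the current hull vertex p, select the next vertex q as the point such that every other point lies strictly to the left of (or on) the directed line p → q. (Equivalently: for every other point r, the cross product (q − p) × (r − p) ≥ 0.)
Starting point (lowest x, tie lowest y): (-4, 8). Wrap until returning to start. Resulting hull: (-4, 8), (-2, 0), (8, -4), (9, 1), (3, 10).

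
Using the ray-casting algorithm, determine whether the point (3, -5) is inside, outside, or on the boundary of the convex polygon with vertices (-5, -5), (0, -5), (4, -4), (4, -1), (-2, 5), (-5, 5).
The point (3, -5) lies strictly outside the polygon

Cast a horizontal ray to the right from the query point and count how many polygon edges it crosses (each edge strictly once or zero times, handled with the usual half-open convention). 
Parity of crossings → even ⇒ outside.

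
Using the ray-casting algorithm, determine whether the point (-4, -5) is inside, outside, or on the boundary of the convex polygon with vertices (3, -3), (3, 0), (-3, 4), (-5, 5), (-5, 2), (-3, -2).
The point (-4, -5) lies strictly outside the polygon

Cast a horizontal ray to the right from the query point and count how many polygon edges it crosses (each edge strictly once or zero times, handled with the usual half-open convention). 
Parity of crossings → even ⇒ outside.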